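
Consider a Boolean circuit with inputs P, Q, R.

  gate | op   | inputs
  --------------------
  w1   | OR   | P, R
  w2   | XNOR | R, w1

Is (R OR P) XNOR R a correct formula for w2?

Yes

w1 = P OR R
w2 = R XNOR w1 = R XNOR (P OR R)
At P=1, Q=0, R=0: circuit gives 0, formula gives 0.
At P=0, Q=0, R=0: circuit gives 1, formula gives 1.
Agrees on all 8 inputs.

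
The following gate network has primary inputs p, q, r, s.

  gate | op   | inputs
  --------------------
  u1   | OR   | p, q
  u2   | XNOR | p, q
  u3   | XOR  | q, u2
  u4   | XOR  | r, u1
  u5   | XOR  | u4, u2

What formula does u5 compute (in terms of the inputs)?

(r XOR (p OR q)) XOR (p XNOR q)

u1 = p OR q
u2 = p XNOR q
u4 = r XOR u1 = r XOR (p OR q)
u5 = u4 XOR u2 = (r XOR (p OR q)) XOR (p XNOR q)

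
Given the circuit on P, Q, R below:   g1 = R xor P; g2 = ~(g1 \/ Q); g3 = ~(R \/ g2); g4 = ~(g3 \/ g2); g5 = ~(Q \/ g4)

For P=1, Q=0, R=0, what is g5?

1

g1 = 0 xor 1 = 1
g2 = ~(1 \/ 0) = 0
g3 = ~(0 \/ 0) = 1
g4 = ~(1 \/ 0) = 0
g5 = ~(0 \/ 0) = 1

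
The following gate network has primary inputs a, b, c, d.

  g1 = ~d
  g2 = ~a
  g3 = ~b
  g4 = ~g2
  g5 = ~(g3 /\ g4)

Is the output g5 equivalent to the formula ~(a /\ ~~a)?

g2 = ~a
g3 = ~b
g4 = ~g2 = ~~a
g5 = ~(g3 /\ g4) = ~(~b /\ ~~a)
At a=1, b=1, c=0, d=0: circuit gives 1, formula gives 0.

No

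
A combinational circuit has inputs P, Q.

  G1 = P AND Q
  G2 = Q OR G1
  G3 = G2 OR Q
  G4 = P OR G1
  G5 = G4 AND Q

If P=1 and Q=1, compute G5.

G1 = 1 AND 1 = 1
G4 = 1 OR 1 = 1
G5 = 1 AND 1 = 1

1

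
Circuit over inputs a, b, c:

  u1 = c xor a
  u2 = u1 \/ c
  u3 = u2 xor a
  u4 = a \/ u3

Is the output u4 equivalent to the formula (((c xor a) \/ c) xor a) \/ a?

Yes

u1 = c xor a
u2 = u1 \/ c = (c xor a) \/ c
u3 = u2 xor a = ((c xor a) \/ c) xor a
u4 = a \/ u3 = a \/ (((c xor a) \/ c) xor a)
At a=0, b=0, c=0: circuit gives 0, formula gives 0.
At a=0, b=0, c=1: circuit gives 1, formula gives 1.
Agrees on all 8 inputs.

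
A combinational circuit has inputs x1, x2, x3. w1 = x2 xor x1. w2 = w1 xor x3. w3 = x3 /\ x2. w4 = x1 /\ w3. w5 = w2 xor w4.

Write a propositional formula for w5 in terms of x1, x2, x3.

((x2 xor x1) xor x3) xor (x1 /\ (x3 /\ x2))

w1 = x2 xor x1
w2 = w1 xor x3 = (x2 xor x1) xor x3
w3 = x3 /\ x2
w4 = x1 /\ w3 = x1 /\ (x3 /\ x2)
w5 = w2 xor w4 = ((x2 xor x1) xor x3) xor (x1 /\ (x3 /\ x2))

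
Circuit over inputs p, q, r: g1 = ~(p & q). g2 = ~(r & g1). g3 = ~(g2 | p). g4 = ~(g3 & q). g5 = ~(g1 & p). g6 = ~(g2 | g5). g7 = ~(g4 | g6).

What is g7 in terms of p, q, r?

~((~((~((~(r & (~(p & q)))) | p)) & q)) | (~((~(r & (~(p & q)))) | (~((~(p & q)) & p)))))

g1 = ~(p & q)
g2 = ~(r & g1) = ~(r & (~(p & q)))
g3 = ~(g2 | p) = ~((~(r & (~(p & q)))) | p)
g4 = ~(g3 & q) = ~((~((~(r & (~(p & q)))) | p)) & q)
g5 = ~(g1 & p) = ~((~(p & q)) & p)
g6 = ~(g2 | g5) = ~((~(r & (~(p & q)))) | (~((~(p & q)) & p)))
g7 = ~(g4 | g6) = ~((~((~((~(r & (~(p & q)))) | p)) & q)) | (~((~(r & (~(p & q)))) | (~((~(p & q)) & p)))))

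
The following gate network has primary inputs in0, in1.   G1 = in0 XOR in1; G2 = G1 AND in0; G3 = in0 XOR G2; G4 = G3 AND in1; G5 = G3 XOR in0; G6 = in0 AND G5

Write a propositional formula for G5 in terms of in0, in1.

G1 = in0 XOR in1
G2 = G1 AND in0 = (in0 XOR in1) AND in0
G3 = in0 XOR G2 = in0 XOR ((in0 XOR in1) AND in0)
G5 = G3 XOR in0 = (in0 XOR ((in0 XOR in1) AND in0)) XOR in0

(in0 XOR ((in0 XOR in1) AND in0)) XOR in0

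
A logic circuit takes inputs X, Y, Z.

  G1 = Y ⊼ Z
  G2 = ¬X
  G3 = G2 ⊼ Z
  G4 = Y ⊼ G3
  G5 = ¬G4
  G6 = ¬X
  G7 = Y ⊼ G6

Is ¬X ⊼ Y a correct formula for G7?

Yes

G6 = ¬X
G7 = Y ⊼ G6 = Y ⊼ ¬X
At X=0, Y=1, Z=0: circuit gives 0, formula gives 0.
At X=0, Y=0, Z=0: circuit gives 1, formula gives 1.
Agrees on all 8 inputs.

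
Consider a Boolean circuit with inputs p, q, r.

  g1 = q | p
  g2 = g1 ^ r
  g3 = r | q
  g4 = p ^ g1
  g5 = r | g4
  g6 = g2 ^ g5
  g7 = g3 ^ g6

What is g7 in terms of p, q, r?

(r | q) ^ (((q | p) ^ r) ^ (r | (p ^ (q | p))))

g1 = q | p
g2 = g1 ^ r = (q | p) ^ r
g3 = r | q
g4 = p ^ g1 = p ^ (q | p)
g5 = r | g4 = r | (p ^ (q | p))
g6 = g2 ^ g5 = ((q | p) ^ r) ^ (r | (p ^ (q | p)))
g7 = g3 ^ g6 = (r | q) ^ (((q | p) ^ r) ^ (r | (p ^ (q | p))))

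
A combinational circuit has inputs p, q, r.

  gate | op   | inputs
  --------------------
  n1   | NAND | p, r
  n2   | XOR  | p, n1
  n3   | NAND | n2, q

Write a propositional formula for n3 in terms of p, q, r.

(p XOR (p NAND r)) NAND q

n1 = p NAND r
n2 = p XOR n1 = p XOR (p NAND r)
n3 = n2 NAND q = (p XOR (p NAND r)) NAND q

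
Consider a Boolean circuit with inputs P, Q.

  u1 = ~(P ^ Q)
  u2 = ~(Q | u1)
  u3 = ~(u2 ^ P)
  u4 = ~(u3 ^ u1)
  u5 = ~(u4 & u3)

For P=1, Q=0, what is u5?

1

u1 = ~(1 ^ 0) = 0
u2 = ~(0 | 0) = 1
u3 = ~(1 ^ 1) = 1
u4 = ~(1 ^ 0) = 0
u5 = ~(0 & 1) = 1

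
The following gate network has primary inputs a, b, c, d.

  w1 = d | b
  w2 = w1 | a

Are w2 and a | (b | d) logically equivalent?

Yes

w1 = d | b
w2 = w1 | a = (d | b) | a
At a=0, b=0, c=0, d=0: circuit gives 0, formula gives 0.
At a=0, b=0, c=0, d=1: circuit gives 1, formula gives 1.
Agrees on all 16 inputs.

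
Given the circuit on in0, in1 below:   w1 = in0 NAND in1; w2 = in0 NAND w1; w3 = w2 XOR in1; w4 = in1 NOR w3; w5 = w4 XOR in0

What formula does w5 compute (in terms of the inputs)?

w1 = in0 NAND in1
w2 = in0 NAND w1 = in0 NAND (in0 NAND in1)
w3 = w2 XOR in1 = (in0 NAND (in0 NAND in1)) XOR in1
w4 = in1 NOR w3 = in1 NOR ((in0 NAND (in0 NAND in1)) XOR in1)
w5 = w4 XOR in0 = (in1 NOR ((in0 NAND (in0 NAND in1)) XOR in1)) XOR in0

(in1 NOR ((in0 NAND (in0 NAND in1)) XOR in1)) XOR in0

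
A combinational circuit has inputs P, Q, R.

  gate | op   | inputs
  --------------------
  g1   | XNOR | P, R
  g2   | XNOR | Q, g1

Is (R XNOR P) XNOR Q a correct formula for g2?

g1 = P XNOR R
g2 = Q XNOR g1 = Q XNOR (P XNOR R)
At P=0, Q=0, R=0: circuit gives 0, formula gives 0.
At P=0, Q=0, R=1: circuit gives 1, formula gives 1.
Agrees on all 8 inputs.

Yes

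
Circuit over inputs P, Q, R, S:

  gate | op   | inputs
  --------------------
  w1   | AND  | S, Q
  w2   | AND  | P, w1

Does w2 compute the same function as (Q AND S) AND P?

w1 = S AND Q
w2 = P AND w1 = P AND (S AND Q)
At P=0, Q=0, R=0, S=0: circuit gives 0, formula gives 0.
At P=1, Q=1, R=0, S=1: circuit gives 1, formula gives 1.
Agrees on all 16 inputs.

Yes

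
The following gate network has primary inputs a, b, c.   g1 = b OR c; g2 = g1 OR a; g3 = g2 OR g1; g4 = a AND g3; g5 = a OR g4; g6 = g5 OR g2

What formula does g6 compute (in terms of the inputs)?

(a OR (a AND (((b OR c) OR a) OR (b OR c)))) OR ((b OR c) OR a)

g1 = b OR c
g2 = g1 OR a = (b OR c) OR a
g3 = g2 OR g1 = ((b OR c) OR a) OR (b OR c)
g4 = a AND g3 = a AND (((b OR c) OR a) OR (b OR c))
g5 = a OR g4 = a OR (a AND (((b OR c) OR a) OR (b OR c)))
g6 = g5 OR g2 = (a OR (a AND (((b OR c) OR a) OR (b OR c)))) OR ((b OR c) OR a)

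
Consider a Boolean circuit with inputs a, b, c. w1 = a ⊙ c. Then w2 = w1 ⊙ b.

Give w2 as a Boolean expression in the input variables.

w1 = a ⊙ c
w2 = w1 ⊙ b = (a ⊙ c) ⊙ b

(a ⊙ c) ⊙ b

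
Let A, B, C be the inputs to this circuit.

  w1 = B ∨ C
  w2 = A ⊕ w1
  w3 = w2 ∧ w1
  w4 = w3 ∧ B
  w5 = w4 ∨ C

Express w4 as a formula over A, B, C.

((A ⊕ (B ∨ C)) ∧ (B ∨ C)) ∧ B

w1 = B ∨ C
w2 = A ⊕ w1 = A ⊕ (B ∨ C)
w3 = w2 ∧ w1 = (A ⊕ (B ∨ C)) ∧ (B ∨ C)
w4 = w3 ∧ B = ((A ⊕ (B ∨ C)) ∧ (B ∨ C)) ∧ B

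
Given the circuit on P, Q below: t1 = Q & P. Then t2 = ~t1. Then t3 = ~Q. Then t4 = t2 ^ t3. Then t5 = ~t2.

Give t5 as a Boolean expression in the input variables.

~~(Q & P)

t1 = Q & P
t2 = ~t1 = ~(Q & P)
t5 = ~t2 = ~~(Q & P)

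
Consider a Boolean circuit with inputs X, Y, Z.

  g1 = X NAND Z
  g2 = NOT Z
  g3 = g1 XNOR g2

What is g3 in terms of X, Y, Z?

(X NAND Z) XNOR NOT Z

g1 = X NAND Z
g2 = NOT Z
g3 = g1 XNOR g2 = (X NAND Z) XNOR NOT Z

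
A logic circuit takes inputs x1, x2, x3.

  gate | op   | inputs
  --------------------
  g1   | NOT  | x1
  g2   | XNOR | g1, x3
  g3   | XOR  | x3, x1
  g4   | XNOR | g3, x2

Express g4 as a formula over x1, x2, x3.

g3 = x3 XOR x1
g4 = g3 XNOR x2 = (x3 XOR x1) XNOR x2

(x3 XOR x1) XNOR x2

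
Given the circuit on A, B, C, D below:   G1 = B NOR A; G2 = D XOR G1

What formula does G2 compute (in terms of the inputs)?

D XOR (B NOR A)

G1 = B NOR A
G2 = D XOR G1 = D XOR (B NOR A)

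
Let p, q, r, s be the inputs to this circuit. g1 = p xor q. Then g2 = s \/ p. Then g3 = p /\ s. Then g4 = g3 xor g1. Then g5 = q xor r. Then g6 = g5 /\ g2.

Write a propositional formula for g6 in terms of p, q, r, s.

g2 = s \/ p
g5 = q xor r
g6 = g5 /\ g2 = (q xor r) /\ (s \/ p)

(q xor r) /\ (s \/ p)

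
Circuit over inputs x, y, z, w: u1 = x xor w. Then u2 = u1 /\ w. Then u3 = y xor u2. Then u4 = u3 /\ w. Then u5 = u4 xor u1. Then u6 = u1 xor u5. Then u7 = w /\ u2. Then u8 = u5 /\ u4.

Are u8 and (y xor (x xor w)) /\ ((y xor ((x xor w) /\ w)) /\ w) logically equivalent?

u1 = x xor w
u2 = u1 /\ w = (x xor w) /\ w
u3 = y xor u2 = y xor ((x xor w) /\ w)
u4 = u3 /\ w = (y xor ((x xor w) /\ w)) /\ w
u5 = u4 xor u1 = ((y xor ((x xor w) /\ w)) /\ w) xor (x xor w)
u8 = u5 /\ u4 = (((y xor ((x xor w) /\ w)) /\ w) xor (x xor w)) /\ ((y xor ((x xor w) /\ w)) /\ w)
At x=0, y=0, z=0, w=1: circuit gives 0, formula gives 1.

No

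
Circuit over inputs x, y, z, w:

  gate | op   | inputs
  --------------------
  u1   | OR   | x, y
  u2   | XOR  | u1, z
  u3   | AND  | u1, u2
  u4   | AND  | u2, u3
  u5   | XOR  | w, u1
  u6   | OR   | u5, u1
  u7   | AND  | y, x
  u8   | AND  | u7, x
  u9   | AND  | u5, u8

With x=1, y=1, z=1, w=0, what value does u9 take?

1

u1 = 1 OR 1 = 1
u5 = 0 XOR 1 = 1
u7 = 1 AND 1 = 1
u8 = 1 AND 1 = 1
u9 = 1 AND 1 = 1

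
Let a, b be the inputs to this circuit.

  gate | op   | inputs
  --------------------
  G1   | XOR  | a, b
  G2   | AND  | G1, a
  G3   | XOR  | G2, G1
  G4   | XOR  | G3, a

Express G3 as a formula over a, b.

G1 = a XOR b
G2 = G1 AND a = (a XOR b) AND a
G3 = G2 XOR G1 = ((a XOR b) AND a) XOR (a XOR b)

((a XOR b) AND a) XOR (a XOR b)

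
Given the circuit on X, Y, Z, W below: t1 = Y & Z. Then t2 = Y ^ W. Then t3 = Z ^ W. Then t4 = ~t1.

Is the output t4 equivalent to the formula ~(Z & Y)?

Yes

t1 = Y & Z
t4 = ~t1 = ~(Y & Z)
At X=0, Y=1, Z=1, W=0: circuit gives 0, formula gives 0.
At X=0, Y=0, Z=0, W=0: circuit gives 1, formula gives 1.
Agrees on all 16 inputs.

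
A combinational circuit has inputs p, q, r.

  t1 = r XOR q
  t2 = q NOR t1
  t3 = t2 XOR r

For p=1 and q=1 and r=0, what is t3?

0

t1 = 0 XOR 1 = 1
t2 = 1 NOR 1 = 0
t3 = 0 XOR 0 = 0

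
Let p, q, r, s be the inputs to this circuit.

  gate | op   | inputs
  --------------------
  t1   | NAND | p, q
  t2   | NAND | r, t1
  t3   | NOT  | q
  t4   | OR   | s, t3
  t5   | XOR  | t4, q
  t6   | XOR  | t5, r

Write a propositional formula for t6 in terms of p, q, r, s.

((s OR NOT q) XOR q) XOR r

t3 = NOT q
t4 = s OR t3 = s OR NOT q
t5 = t4 XOR q = (s OR NOT q) XOR q
t6 = t5 XOR r = ((s OR NOT q) XOR q) XOR r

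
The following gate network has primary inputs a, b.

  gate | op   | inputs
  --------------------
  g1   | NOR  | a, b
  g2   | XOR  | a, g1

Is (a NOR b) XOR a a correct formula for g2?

g1 = a NOR b
g2 = a XOR g1 = a XOR (a NOR b)
At a=0, b=1: circuit gives 0, formula gives 0.
At a=0, b=0: circuit gives 1, formula gives 1.
Agrees on all 4 inputs.

Yes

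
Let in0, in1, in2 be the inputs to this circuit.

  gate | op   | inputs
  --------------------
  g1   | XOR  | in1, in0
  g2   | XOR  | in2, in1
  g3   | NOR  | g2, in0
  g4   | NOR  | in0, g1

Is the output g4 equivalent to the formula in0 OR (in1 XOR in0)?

g1 = in1 XOR in0
g4 = in0 NOR g1 = in0 NOR (in1 XOR in0)
At in0=0, in1=0, in2=0: circuit gives 1, formula gives 0.

No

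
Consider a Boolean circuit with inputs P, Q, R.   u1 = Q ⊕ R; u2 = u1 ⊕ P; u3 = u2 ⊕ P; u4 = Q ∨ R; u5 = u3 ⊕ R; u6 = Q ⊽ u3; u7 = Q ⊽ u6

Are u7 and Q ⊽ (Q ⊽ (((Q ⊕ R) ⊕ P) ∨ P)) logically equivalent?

No

u1 = Q ⊕ R
u2 = u1 ⊕ P = (Q ⊕ R) ⊕ P
u3 = u2 ⊕ P = ((Q ⊕ R) ⊕ P) ⊕ P
u6 = Q ⊽ u3 = Q ⊽ (((Q ⊕ R) ⊕ P) ⊕ P)
u7 = Q ⊽ u6 = Q ⊽ (Q ⊽ (((Q ⊕ R) ⊕ P) ⊕ P))
At P=1, Q=0, R=0: circuit gives 0, formula gives 1.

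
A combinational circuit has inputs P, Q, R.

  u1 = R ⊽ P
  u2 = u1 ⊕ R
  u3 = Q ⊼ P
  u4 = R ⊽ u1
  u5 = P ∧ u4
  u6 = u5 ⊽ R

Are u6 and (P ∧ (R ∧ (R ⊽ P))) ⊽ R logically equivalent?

No

u1 = R ⊽ P
u4 = R ⊽ u1 = R ⊽ (R ⊽ P)
u5 = P ∧ u4 = P ∧ (R ⊽ (R ⊽ P))
u6 = u5 ⊽ R = (P ∧ (R ⊽ (R ⊽ P))) ⊽ R
At P=1, Q=0, R=0: circuit gives 0, formula gives 1.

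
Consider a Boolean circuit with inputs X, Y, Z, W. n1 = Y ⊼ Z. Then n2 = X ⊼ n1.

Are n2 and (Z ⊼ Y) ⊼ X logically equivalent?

Yes

n1 = Y ⊼ Z
n2 = X ⊼ n1 = X ⊼ (Y ⊼ Z)
At X=1, Y=0, Z=0, W=0: circuit gives 0, formula gives 0.
At X=0, Y=0, Z=0, W=0: circuit gives 1, formula gives 1.
Agrees on all 16 inputs.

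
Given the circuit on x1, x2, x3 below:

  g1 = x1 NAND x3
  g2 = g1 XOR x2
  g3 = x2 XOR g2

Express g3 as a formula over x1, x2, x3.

g1 = x1 NAND x3
g2 = g1 XOR x2 = (x1 NAND x3) XOR x2
g3 = x2 XOR g2 = x2 XOR ((x1 NAND x3) XOR x2)

x2 XOR ((x1 NAND x3) XOR x2)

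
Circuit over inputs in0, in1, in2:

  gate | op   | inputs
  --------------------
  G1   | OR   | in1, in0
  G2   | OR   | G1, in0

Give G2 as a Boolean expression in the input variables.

G1 = in1 OR in0
G2 = G1 OR in0 = (in1 OR in0) OR in0

(in1 OR in0) OR in0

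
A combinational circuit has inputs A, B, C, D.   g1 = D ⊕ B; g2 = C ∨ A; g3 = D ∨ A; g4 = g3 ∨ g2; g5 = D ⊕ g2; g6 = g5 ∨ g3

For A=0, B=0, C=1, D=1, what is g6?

1

g2 = 1 ∨ 0 = 1
g3 = 1 ∨ 0 = 1
g5 = 1 ⊕ 1 = 0
g6 = 0 ∨ 1 = 1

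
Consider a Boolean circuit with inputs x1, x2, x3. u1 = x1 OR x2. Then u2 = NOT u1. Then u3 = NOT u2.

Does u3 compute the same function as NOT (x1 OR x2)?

No

u1 = x1 OR x2
u2 = NOT u1 = NOT (x1 OR x2)
u3 = NOT u2 = NOT NOT (x1 OR x2)
At x1=0, x2=0, x3=0: circuit gives 0, formula gives 1.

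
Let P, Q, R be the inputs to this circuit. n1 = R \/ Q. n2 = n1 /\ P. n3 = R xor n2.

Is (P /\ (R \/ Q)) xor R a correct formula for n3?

n1 = R \/ Q
n2 = n1 /\ P = (R \/ Q) /\ P
n3 = R xor n2 = R xor ((R \/ Q) /\ P)
At P=0, Q=0, R=0: circuit gives 0, formula gives 0.
At P=0, Q=0, R=1: circuit gives 1, formula gives 1.
Agrees on all 8 inputs.

Yes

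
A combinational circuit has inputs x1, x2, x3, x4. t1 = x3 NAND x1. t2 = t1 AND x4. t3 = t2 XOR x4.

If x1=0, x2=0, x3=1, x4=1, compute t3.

t1 = 1 NAND 0 = 1
t2 = 1 AND 1 = 1
t3 = 1 XOR 1 = 0

0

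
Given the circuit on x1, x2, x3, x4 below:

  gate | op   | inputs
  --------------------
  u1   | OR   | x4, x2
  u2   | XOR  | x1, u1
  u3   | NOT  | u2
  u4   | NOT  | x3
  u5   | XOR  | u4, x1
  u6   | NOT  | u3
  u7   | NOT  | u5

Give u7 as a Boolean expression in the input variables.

NOT (NOT x3 XOR x1)

u4 = NOT x3
u5 = u4 XOR x1 = NOT x3 XOR x1
u7 = NOT u5 = NOT (NOT x3 XOR x1)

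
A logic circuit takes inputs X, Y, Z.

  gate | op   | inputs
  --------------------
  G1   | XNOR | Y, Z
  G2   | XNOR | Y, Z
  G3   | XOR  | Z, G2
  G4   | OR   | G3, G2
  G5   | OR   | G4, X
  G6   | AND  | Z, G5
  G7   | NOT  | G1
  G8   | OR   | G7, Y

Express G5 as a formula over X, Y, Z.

((Z XOR (Y XNOR Z)) OR (Y XNOR Z)) OR X

G2 = Y XNOR Z
G3 = Z XOR G2 = Z XOR (Y XNOR Z)
G4 = G3 OR G2 = (Z XOR (Y XNOR Z)) OR (Y XNOR Z)
G5 = G4 OR X = ((Z XOR (Y XNOR Z)) OR (Y XNOR Z)) OR X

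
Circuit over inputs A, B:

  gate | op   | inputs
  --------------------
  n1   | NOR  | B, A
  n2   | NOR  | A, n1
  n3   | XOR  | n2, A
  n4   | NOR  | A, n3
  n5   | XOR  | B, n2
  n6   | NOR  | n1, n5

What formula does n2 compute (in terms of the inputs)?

n1 = B NOR A
n2 = A NOR n1 = A NOR (B NOR A)

A NOR (B NOR A)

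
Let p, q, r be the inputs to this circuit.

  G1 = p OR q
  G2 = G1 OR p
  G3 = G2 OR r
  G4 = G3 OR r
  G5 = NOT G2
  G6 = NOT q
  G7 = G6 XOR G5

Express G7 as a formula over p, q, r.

NOT q XOR NOT ((p OR q) OR p)

G1 = p OR q
G2 = G1 OR p = (p OR q) OR p
G5 = NOT G2 = NOT ((p OR q) OR p)
G6 = NOT q
G7 = G6 XOR G5 = NOT q XOR NOT ((p OR q) OR p)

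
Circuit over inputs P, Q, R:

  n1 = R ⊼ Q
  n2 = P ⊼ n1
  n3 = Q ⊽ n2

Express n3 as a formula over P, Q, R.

n1 = R ⊼ Q
n2 = P ⊼ n1 = P ⊼ (R ⊼ Q)
n3 = Q ⊽ n2 = Q ⊽ (P ⊼ (R ⊼ Q))

Q ⊽ (P ⊼ (R ⊼ Q))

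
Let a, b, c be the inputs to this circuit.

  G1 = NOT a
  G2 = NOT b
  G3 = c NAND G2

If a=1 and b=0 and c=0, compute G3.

1

G2 = NOT 0 = 1
G3 = 0 NAND 1 = 1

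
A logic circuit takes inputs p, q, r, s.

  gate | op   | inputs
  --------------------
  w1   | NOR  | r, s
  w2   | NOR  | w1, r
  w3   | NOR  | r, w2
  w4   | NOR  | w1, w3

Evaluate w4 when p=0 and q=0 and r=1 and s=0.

w1 = 1 NOR 0 = 0
w2 = 0 NOR 1 = 0
w3 = 1 NOR 0 = 0
w4 = 0 NOR 0 = 1

1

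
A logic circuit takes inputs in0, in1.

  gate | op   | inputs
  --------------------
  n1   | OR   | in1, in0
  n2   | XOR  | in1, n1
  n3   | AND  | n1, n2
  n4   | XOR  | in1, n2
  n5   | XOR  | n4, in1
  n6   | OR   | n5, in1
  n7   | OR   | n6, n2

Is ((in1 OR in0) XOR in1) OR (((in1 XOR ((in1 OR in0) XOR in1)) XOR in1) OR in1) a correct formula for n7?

n1 = in1 OR in0
n2 = in1 XOR n1 = in1 XOR (in1 OR in0)
n4 = in1 XOR n2 = in1 XOR (in1 XOR (in1 OR in0))
n5 = n4 XOR in1 = (in1 XOR (in1 XOR (in1 OR in0))) XOR in1
n6 = n5 OR in1 = ((in1 XOR (in1 XOR (in1 OR in0))) XOR in1) OR in1
n7 = n6 OR n2 = (((in1 XOR (in1 XOR (in1 OR in0))) XOR in1) OR in1) OR (in1 XOR (in1 OR in0))
At in0=0, in1=0: circuit gives 0, formula gives 0.
At in0=0, in1=1: circuit gives 1, formula gives 1.
Agrees on all 4 inputs.

Yes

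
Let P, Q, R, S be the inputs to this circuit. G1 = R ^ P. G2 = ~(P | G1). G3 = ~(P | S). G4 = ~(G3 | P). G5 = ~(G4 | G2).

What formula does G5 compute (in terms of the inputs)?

~((~((~(P | S)) | P)) | (~(P | (R ^ P))))

G1 = R ^ P
G2 = ~(P | G1) = ~(P | (R ^ P))
G3 = ~(P | S)
G4 = ~(G3 | P) = ~((~(P | S)) | P)
G5 = ~(G4 | G2) = ~((~((~(P | S)) | P)) | (~(P | (R ^ P))))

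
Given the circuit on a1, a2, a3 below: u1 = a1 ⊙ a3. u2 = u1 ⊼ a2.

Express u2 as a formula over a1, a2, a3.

(a1 ⊙ a3) ⊼ a2

u1 = a1 ⊙ a3
u2 = u1 ⊼ a2 = (a1 ⊙ a3) ⊼ a2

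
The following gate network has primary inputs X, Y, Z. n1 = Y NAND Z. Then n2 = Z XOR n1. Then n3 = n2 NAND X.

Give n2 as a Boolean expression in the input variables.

n1 = Y NAND Z
n2 = Z XOR n1 = Z XOR (Y NAND Z)

Z XOR (Y NAND Z)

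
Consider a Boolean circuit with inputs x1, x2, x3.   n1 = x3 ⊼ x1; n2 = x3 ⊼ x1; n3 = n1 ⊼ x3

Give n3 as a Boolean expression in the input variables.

n1 = x3 ⊼ x1
n3 = n1 ⊼ x3 = (x3 ⊼ x1) ⊼ x3

(x3 ⊼ x1) ⊼ x3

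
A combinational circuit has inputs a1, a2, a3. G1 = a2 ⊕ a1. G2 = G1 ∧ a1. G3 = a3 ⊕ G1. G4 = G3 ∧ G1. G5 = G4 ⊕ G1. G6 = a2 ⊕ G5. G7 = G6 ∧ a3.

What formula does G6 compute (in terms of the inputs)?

G1 = a2 ⊕ a1
G3 = a3 ⊕ G1 = a3 ⊕ (a2 ⊕ a1)
G4 = G3 ∧ G1 = (a3 ⊕ (a2 ⊕ a1)) ∧ (a2 ⊕ a1)
G5 = G4 ⊕ G1 = ((a3 ⊕ (a2 ⊕ a1)) ∧ (a2 ⊕ a1)) ⊕ (a2 ⊕ a1)
G6 = a2 ⊕ G5 = a2 ⊕ (((a3 ⊕ (a2 ⊕ a1)) ∧ (a2 ⊕ a1)) ⊕ (a2 ⊕ a1))

a2 ⊕ (((a3 ⊕ (a2 ⊕ a1)) ∧ (a2 ⊕ a1)) ⊕ (a2 ⊕ a1))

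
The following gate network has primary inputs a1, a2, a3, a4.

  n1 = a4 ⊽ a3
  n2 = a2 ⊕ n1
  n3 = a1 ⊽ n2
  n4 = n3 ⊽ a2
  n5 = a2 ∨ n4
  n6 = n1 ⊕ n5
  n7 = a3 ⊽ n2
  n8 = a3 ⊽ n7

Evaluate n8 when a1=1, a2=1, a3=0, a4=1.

1

n1 = 1 ⊽ 0 = 0
n2 = 1 ⊕ 0 = 1
n7 = 0 ⊽ 1 = 0
n8 = 0 ⊽ 0 = 1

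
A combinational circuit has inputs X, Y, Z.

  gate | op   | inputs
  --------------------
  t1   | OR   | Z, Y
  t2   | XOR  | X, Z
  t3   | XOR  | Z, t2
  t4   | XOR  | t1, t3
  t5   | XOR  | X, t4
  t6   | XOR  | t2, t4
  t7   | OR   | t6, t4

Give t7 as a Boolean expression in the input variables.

t1 = Z OR Y
t2 = X XOR Z
t3 = Z XOR t2 = Z XOR (X XOR Z)
t4 = t1 XOR t3 = (Z OR Y) XOR (Z XOR (X XOR Z))
t6 = t2 XOR t4 = (X XOR Z) XOR ((Z OR Y) XOR (Z XOR (X XOR Z)))
t7 = t6 OR t4 = ((X XOR Z) XOR ((Z OR Y) XOR (Z XOR (X XOR Z)))) OR ((Z OR Y) XOR (Z XOR (X XOR Z)))

((X XOR Z) XOR ((Z OR Y) XOR (Z XOR (X XOR Z)))) OR ((Z OR Y) XOR (Z XOR (X XOR Z)))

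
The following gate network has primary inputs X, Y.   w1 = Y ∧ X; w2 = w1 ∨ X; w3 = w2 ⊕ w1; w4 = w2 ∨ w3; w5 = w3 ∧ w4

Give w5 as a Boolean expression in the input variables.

w1 = Y ∧ X
w2 = w1 ∨ X = (Y ∧ X) ∨ X
w3 = w2 ⊕ w1 = ((Y ∧ X) ∨ X) ⊕ (Y ∧ X)
w4 = w2 ∨ w3 = ((Y ∧ X) ∨ X) ∨ (((Y ∧ X) ∨ X) ⊕ (Y ∧ X))
w5 = w3 ∧ w4 = (((Y ∧ X) ∨ X) ⊕ (Y ∧ X)) ∧ (((Y ∧ X) ∨ X) ∨ (((Y ∧ X) ∨ X) ⊕ (Y ∧ X)))

(((Y ∧ X) ∨ X) ⊕ (Y ∧ X)) ∧ (((Y ∧ X) ∨ X) ∨ (((Y ∧ X) ∨ X) ⊕ (Y ∧ X)))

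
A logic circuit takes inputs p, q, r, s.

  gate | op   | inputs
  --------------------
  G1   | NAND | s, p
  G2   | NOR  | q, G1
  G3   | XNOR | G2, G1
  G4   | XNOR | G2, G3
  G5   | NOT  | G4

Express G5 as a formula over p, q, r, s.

G1 = s NAND p
G2 = q NOR G1 = q NOR (s NAND p)
G3 = G2 XNOR G1 = (q NOR (s NAND p)) XNOR (s NAND p)
G4 = G2 XNOR G3 = (q NOR (s NAND p)) XNOR ((q NOR (s NAND p)) XNOR (s NAND p))
G5 = NOT G4 = NOT ((q NOR (s NAND p)) XNOR ((q NOR (s NAND p)) XNOR (s NAND p)))

NOT ((q NOR (s NAND p)) XNOR ((q NOR (s NAND p)) XNOR (s NAND p)))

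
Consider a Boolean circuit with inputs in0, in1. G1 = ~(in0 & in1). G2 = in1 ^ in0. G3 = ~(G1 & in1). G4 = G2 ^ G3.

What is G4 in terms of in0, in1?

(in1 ^ in0) ^ (~((~(in0 & in1)) & in1))

G1 = ~(in0 & in1)
G2 = in1 ^ in0
G3 = ~(G1 & in1) = ~((~(in0 & in1)) & in1)
G4 = G2 ^ G3 = (in1 ^ in0) ^ (~((~(in0 & in1)) & in1))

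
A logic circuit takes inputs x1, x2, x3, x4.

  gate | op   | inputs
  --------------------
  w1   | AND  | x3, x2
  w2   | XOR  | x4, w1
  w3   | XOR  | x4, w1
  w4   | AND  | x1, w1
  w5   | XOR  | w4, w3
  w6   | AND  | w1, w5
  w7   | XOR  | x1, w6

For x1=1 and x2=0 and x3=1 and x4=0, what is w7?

1

w1 = 1 AND 0 = 0
w3 = 0 XOR 0 = 0
w4 = 1 AND 0 = 0
w5 = 0 XOR 0 = 0
w6 = 0 AND 0 = 0
w7 = 1 XOR 0 = 1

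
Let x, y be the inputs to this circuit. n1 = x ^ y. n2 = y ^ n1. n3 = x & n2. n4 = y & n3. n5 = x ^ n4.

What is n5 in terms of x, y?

x ^ (y & (x & (y ^ (x ^ y))))

n1 = x ^ y
n2 = y ^ n1 = y ^ (x ^ y)
n3 = x & n2 = x & (y ^ (x ^ y))
n4 = y & n3 = y & (x & (y ^ (x ^ y)))
n5 = x ^ n4 = x ^ (y & (x & (y ^ (x ^ y))))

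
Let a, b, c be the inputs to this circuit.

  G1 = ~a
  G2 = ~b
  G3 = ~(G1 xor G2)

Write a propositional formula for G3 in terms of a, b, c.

~(~a xor ~b)

G1 = ~a
G2 = ~b
G3 = ~(G1 xor G2) = ~(~a xor ~b)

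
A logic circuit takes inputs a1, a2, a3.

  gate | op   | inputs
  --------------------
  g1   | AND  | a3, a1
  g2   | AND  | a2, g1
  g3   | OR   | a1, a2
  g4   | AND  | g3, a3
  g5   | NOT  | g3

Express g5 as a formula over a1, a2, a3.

g3 = a1 OR a2
g5 = NOT g3 = NOT (a1 OR a2)

NOT (a1 OR a2)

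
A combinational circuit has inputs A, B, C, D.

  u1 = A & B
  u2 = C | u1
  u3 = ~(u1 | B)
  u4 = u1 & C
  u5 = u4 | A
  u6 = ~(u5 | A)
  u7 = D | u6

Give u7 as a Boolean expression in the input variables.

D | (~((((A & B) & C) | A) | A))

u1 = A & B
u4 = u1 & C = (A & B) & C
u5 = u4 | A = ((A & B) & C) | A
u6 = ~(u5 | A) = ~((((A & B) & C) | A) | A)
u7 = D | u6 = D | (~((((A & B) & C) | A) | A))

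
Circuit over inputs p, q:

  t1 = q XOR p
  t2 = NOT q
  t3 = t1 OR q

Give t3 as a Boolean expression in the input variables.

t1 = q XOR p
t3 = t1 OR q = (q XOR p) OR q

(q XOR p) OR q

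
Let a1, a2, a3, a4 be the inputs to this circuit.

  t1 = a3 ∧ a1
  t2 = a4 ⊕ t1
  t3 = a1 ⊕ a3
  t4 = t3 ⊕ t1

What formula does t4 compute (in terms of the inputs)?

t1 = a3 ∧ a1
t3 = a1 ⊕ a3
t4 = t3 ⊕ t1 = (a1 ⊕ a3) ⊕ (a3 ∧ a1)

(a1 ⊕ a3) ⊕ (a3 ∧ a1)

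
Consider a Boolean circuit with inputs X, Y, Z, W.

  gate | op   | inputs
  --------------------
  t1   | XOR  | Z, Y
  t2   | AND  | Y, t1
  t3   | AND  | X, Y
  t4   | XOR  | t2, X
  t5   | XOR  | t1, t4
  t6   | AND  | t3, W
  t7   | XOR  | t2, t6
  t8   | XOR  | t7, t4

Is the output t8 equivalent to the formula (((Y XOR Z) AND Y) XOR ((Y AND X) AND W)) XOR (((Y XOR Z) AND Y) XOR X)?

t1 = Z XOR Y
t2 = Y AND t1 = Y AND (Z XOR Y)
t3 = X AND Y
t4 = t2 XOR X = (Y AND (Z XOR Y)) XOR X
t6 = t3 AND W = (X AND Y) AND W
t7 = t2 XOR t6 = (Y AND (Z XOR Y)) XOR ((X AND Y) AND W)
t8 = t7 XOR t4 = ((Y AND (Z XOR Y)) XOR ((X AND Y) AND W)) XOR ((Y AND (Z XOR Y)) XOR X)
At X=0, Y=0, Z=0, W=0: circuit gives 0, formula gives 0.
At X=1, Y=0, Z=0, W=0: circuit gives 1, formula gives 1.
Agrees on all 16 inputs.

Yes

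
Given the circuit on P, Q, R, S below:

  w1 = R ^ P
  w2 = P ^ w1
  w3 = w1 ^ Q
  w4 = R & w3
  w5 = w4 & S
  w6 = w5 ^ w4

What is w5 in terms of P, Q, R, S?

(R & ((R ^ P) ^ Q)) & S

w1 = R ^ P
w3 = w1 ^ Q = (R ^ P) ^ Q
w4 = R & w3 = R & ((R ^ P) ^ Q)
w5 = w4 & S = (R & ((R ^ P) ^ Q)) & S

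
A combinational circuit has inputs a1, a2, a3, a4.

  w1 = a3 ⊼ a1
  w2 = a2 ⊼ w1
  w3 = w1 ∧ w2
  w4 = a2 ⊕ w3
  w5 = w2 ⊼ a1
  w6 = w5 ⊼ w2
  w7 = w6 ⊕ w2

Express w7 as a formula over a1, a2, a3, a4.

(((a2 ⊼ (a3 ⊼ a1)) ⊼ a1) ⊼ (a2 ⊼ (a3 ⊼ a1))) ⊕ (a2 ⊼ (a3 ⊼ a1))

w1 = a3 ⊼ a1
w2 = a2 ⊼ w1 = a2 ⊼ (a3 ⊼ a1)
w5 = w2 ⊼ a1 = (a2 ⊼ (a3 ⊼ a1)) ⊼ a1
w6 = w5 ⊼ w2 = ((a2 ⊼ (a3 ⊼ a1)) ⊼ a1) ⊼ (a2 ⊼ (a3 ⊼ a1))
w7 = w6 ⊕ w2 = (((a2 ⊼ (a3 ⊼ a1)) ⊼ a1) ⊼ (a2 ⊼ (a3 ⊼ a1))) ⊕ (a2 ⊼ (a3 ⊼ a1))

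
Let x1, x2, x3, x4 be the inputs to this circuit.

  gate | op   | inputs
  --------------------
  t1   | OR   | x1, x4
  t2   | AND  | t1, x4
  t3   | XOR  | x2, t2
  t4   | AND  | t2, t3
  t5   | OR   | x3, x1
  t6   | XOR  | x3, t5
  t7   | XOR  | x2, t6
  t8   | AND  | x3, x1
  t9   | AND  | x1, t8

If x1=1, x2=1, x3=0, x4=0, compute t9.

0

t8 = 0 AND 1 = 0
t9 = 1 AND 0 = 0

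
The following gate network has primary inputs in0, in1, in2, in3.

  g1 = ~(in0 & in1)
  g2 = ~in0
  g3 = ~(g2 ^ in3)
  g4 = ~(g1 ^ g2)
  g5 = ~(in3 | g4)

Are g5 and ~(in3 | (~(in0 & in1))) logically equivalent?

No

g1 = ~(in0 & in1)
g2 = ~in0
g4 = ~(g1 ^ g2) = ~((~(in0 & in1)) ^ ~in0)
g5 = ~(in3 | g4) = ~(in3 | (~((~(in0 & in1)) ^ ~in0)))
At in0=1, in1=0, in2=0, in3=0: circuit gives 1, formula gives 0.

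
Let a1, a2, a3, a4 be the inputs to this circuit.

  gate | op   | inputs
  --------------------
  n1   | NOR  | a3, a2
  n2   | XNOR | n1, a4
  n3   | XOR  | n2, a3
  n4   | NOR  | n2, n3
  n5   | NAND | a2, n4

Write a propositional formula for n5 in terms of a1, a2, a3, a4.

n1 = a3 NOR a2
n2 = n1 XNOR a4 = (a3 NOR a2) XNOR a4
n3 = n2 XOR a3 = ((a3 NOR a2) XNOR a4) XOR a3
n4 = n2 NOR n3 = ((a3 NOR a2) XNOR a4) NOR (((a3 NOR a2) XNOR a4) XOR a3)
n5 = a2 NAND n4 = a2 NAND (((a3 NOR a2) XNOR a4) NOR (((a3 NOR a2) XNOR a4) XOR a3))

a2 NAND (((a3 NOR a2) XNOR a4) NOR (((a3 NOR a2) XNOR a4) XOR a3))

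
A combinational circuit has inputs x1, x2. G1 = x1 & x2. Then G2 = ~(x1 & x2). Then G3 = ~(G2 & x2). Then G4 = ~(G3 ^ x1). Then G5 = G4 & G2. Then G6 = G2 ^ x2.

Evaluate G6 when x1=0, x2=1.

0

G2 = ~(0 & 1) = 1
G6 = 1 ^ 1 = 0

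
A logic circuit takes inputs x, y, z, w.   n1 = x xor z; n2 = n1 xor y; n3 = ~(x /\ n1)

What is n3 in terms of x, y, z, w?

~(x /\ (x xor z))

n1 = x xor z
n3 = ~(x /\ n1) = ~(x /\ (x xor z))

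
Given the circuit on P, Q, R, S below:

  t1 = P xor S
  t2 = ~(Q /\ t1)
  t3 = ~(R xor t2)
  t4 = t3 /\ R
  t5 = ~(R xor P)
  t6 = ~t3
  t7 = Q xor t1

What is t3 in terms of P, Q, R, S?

t1 = P xor S
t2 = ~(Q /\ t1) = ~(Q /\ (P xor S))
t3 = ~(R xor t2) = ~(R xor (~(Q /\ (P xor S))))

~(R xor (~(Q /\ (P xor S))))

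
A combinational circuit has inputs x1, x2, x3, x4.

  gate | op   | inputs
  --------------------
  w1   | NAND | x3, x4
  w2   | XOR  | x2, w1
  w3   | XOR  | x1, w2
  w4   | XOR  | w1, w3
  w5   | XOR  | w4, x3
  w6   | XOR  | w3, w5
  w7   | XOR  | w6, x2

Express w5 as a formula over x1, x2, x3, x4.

w1 = x3 NAND x4
w2 = x2 XOR w1 = x2 XOR (x3 NAND x4)
w3 = x1 XOR w2 = x1 XOR (x2 XOR (x3 NAND x4))
w4 = w1 XOR w3 = (x3 NAND x4) XOR (x1 XOR (x2 XOR (x3 NAND x4)))
w5 = w4 XOR x3 = ((x3 NAND x4) XOR (x1 XOR (x2 XOR (x3 NAND x4)))) XOR x3

((x3 NAND x4) XOR (x1 XOR (x2 XOR (x3 NAND x4)))) XOR x3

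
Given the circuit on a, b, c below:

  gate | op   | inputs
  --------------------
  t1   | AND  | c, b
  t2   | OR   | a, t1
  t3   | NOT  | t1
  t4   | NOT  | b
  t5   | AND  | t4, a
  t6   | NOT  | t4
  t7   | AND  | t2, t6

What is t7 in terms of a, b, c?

t1 = c AND b
t2 = a OR t1 = a OR (c AND b)
t4 = NOT b
t6 = NOT t4 = NOT NOT b
t7 = t2 AND t6 = (a OR (c AND b)) AND NOT NOT b

(a OR (c AND b)) AND NOT NOT b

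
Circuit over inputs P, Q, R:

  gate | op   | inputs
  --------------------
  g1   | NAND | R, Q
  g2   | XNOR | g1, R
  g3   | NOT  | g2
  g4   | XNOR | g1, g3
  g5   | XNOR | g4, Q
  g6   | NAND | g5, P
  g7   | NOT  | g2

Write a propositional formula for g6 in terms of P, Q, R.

g1 = R NAND Q
g2 = g1 XNOR R = (R NAND Q) XNOR R
g3 = NOT g2 = NOT ((R NAND Q) XNOR R)
g4 = g1 XNOR g3 = (R NAND Q) XNOR NOT ((R NAND Q) XNOR R)
g5 = g4 XNOR Q = ((R NAND Q) XNOR NOT ((R NAND Q) XNOR R)) XNOR Q
g6 = g5 NAND P = (((R NAND Q) XNOR NOT ((R NAND Q) XNOR R)) XNOR Q) NAND P

(((R NAND Q) XNOR NOT ((R NAND Q) XNOR R)) XNOR Q) NAND P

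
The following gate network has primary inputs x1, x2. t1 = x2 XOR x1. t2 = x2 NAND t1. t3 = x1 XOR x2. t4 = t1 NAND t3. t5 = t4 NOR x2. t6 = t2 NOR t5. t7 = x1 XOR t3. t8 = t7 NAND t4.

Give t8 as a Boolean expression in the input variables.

(x1 XOR (x1 XOR x2)) NAND ((x2 XOR x1) NAND (x1 XOR x2))

t1 = x2 XOR x1
t3 = x1 XOR x2
t4 = t1 NAND t3 = (x2 XOR x1) NAND (x1 XOR x2)
t7 = x1 XOR t3 = x1 XOR (x1 XOR x2)
t8 = t7 NAND t4 = (x1 XOR (x1 XOR x2)) NAND ((x2 XOR x1) NAND (x1 XOR x2))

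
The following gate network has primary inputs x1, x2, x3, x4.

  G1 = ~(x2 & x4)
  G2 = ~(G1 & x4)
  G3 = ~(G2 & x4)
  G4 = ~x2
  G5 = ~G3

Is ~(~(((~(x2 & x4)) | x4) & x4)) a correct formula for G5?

No

G1 = ~(x2 & x4)
G2 = ~(G1 & x4) = ~((~(x2 & x4)) & x4)
G3 = ~(G2 & x4) = ~((~((~(x2 & x4)) & x4)) & x4)
G5 = ~G3 = ~(~((~((~(x2 & x4)) & x4)) & x4))
At x1=0, x2=0, x3=0, x4=1: circuit gives 0, formula gives 1.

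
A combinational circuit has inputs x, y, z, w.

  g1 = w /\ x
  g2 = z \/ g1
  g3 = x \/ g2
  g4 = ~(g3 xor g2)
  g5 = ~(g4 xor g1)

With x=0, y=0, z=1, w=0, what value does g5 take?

0

g1 = 0 /\ 0 = 0
g2 = 1 \/ 0 = 1
g3 = 0 \/ 1 = 1
g4 = ~(1 xor 1) = 1
g5 = ~(1 xor 0) = 0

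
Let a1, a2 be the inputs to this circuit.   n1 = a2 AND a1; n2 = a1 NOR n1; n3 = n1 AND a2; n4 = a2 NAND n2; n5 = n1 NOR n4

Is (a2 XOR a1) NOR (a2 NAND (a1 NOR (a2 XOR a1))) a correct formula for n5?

No

n1 = a2 AND a1
n2 = a1 NOR n1 = a1 NOR (a2 AND a1)
n4 = a2 NAND n2 = a2 NAND (a1 NOR (a2 AND a1))
n5 = n1 NOR n4 = (a2 AND a1) NOR (a2 NAND (a1 NOR (a2 AND a1)))
At a1=0, a2=1: circuit gives 1, formula gives 0.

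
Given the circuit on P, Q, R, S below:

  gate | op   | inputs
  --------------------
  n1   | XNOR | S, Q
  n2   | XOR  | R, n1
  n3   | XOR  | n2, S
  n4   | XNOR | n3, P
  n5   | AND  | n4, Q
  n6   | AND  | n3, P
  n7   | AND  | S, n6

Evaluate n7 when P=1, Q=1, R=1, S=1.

n1 = 1 XNOR 1 = 1
n2 = 1 XOR 1 = 0
n3 = 0 XOR 1 = 1
n6 = 1 AND 1 = 1
n7 = 1 AND 1 = 1

1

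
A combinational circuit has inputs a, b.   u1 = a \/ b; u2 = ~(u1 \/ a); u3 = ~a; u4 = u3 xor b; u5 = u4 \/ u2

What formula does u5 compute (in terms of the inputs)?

(~a xor b) \/ (~((a \/ b) \/ a))

u1 = a \/ b
u2 = ~(u1 \/ a) = ~((a \/ b) \/ a)
u3 = ~a
u4 = u3 xor b = ~a xor b
u5 = u4 \/ u2 = (~a xor b) \/ (~((a \/ b) \/ a))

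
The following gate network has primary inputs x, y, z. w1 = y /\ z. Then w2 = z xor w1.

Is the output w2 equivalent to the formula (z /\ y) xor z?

w1 = y /\ z
w2 = z xor w1 = z xor (y /\ z)
At x=0, y=0, z=0: circuit gives 0, formula gives 0.
At x=0, y=0, z=1: circuit gives 1, formula gives 1.
Agrees on all 8 inputs.

Yes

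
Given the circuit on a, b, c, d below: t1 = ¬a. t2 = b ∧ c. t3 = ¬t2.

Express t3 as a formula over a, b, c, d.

¬(b ∧ c)

t2 = b ∧ c
t3 = ¬t2 = ¬(b ∧ c)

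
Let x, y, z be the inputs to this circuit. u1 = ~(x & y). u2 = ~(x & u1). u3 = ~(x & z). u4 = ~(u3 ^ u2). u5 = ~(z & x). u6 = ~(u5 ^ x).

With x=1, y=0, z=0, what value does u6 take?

1

u5 = ~(0 & 1) = 1
u6 = ~(1 ^ 1) = 1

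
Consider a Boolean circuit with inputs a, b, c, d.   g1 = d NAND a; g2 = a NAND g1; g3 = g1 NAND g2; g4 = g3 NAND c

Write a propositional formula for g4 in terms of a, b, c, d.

((d NAND a) NAND (a NAND (d NAND a))) NAND c

g1 = d NAND a
g2 = a NAND g1 = a NAND (d NAND a)
g3 = g1 NAND g2 = (d NAND a) NAND (a NAND (d NAND a))
g4 = g3 NAND c = ((d NAND a) NAND (a NAND (d NAND a))) NAND c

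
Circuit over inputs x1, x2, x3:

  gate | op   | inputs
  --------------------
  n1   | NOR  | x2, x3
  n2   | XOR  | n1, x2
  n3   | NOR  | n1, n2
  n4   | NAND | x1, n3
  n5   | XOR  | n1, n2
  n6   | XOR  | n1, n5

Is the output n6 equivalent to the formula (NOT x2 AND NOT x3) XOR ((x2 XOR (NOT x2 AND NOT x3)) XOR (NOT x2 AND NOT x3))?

n1 = x2 NOR x3
n2 = n1 XOR x2 = (x2 NOR x3) XOR x2
n5 = n1 XOR n2 = (x2 NOR x3) XOR ((x2 NOR x3) XOR x2)
n6 = n1 XOR n5 = (x2 NOR x3) XOR ((x2 NOR x3) XOR ((x2 NOR x3) XOR x2))
At x1=0, x2=0, x3=1: circuit gives 0, formula gives 0.
At x1=0, x2=0, x3=0: circuit gives 1, formula gives 1.
Agrees on all 8 inputs.

Yes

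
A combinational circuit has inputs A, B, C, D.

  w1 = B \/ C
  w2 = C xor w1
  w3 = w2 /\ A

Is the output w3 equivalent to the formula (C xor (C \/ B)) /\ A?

w1 = B \/ C
w2 = C xor w1 = C xor (B \/ C)
w3 = w2 /\ A = (C xor (B \/ C)) /\ A
At A=0, B=0, C=0, D=0: circuit gives 0, formula gives 0.
At A=1, B=1, C=0, D=0: circuit gives 1, formula gives 1.
Agrees on all 16 inputs.

Yes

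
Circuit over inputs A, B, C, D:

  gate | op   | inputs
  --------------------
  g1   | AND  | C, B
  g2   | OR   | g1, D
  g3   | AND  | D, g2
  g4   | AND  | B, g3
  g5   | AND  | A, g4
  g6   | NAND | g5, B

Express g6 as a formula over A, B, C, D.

g1 = C AND B
g2 = g1 OR D = (C AND B) OR D
g3 = D AND g2 = D AND ((C AND B) OR D)
g4 = B AND g3 = B AND (D AND ((C AND B) OR D))
g5 = A AND g4 = A AND (B AND (D AND ((C AND B) OR D)))
g6 = g5 NAND B = (A AND (B AND (D AND ((C AND B) OR D)))) NAND B

(A AND (B AND (D AND ((C AND B) OR D)))) NAND B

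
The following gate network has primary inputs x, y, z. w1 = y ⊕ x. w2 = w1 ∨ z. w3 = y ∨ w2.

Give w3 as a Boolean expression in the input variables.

w1 = y ⊕ x
w2 = w1 ∨ z = (y ⊕ x) ∨ z
w3 = y ∨ w2 = y ∨ ((y ⊕ x) ∨ z)

y ∨ ((y ⊕ x) ∨ z)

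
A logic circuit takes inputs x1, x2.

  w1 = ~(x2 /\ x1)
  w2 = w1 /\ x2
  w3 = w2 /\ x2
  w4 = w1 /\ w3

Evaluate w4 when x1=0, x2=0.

0

w1 = ~(0 /\ 0) = 1
w2 = 1 /\ 0 = 0
w3 = 0 /\ 0 = 0
w4 = 1 /\ 0 = 0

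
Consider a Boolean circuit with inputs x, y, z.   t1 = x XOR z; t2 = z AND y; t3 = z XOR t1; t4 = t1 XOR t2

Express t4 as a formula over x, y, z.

(x XOR z) XOR (z AND y)

t1 = x XOR z
t2 = z AND y
t4 = t1 XOR t2 = (x XOR z) XOR (z AND y)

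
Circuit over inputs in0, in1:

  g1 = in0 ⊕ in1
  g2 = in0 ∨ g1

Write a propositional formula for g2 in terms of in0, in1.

in0 ∨ (in0 ⊕ in1)

g1 = in0 ⊕ in1
g2 = in0 ∨ g1 = in0 ∨ (in0 ⊕ in1)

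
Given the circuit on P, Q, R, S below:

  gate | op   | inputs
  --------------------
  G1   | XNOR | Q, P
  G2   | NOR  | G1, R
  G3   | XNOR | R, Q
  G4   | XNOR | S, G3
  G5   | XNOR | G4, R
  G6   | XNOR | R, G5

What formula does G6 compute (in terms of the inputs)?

R XNOR ((S XNOR (R XNOR Q)) XNOR R)

G3 = R XNOR Q
G4 = S XNOR G3 = S XNOR (R XNOR Q)
G5 = G4 XNOR R = (S XNOR (R XNOR Q)) XNOR R
G6 = R XNOR G5 = R XNOR ((S XNOR (R XNOR Q)) XNOR R)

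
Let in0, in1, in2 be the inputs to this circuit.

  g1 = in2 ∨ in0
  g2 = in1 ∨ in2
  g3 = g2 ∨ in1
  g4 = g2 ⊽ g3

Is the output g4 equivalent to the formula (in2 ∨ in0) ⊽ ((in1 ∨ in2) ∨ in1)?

No

g2 = in1 ∨ in2
g3 = g2 ∨ in1 = (in1 ∨ in2) ∨ in1
g4 = g2 ⊽ g3 = (in1 ∨ in2) ⊽ ((in1 ∨ in2) ∨ in1)
At in0=1, in1=0, in2=0: circuit gives 1, formula gives 0.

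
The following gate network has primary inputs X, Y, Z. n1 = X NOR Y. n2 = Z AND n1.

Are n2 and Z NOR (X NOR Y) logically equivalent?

n1 = X NOR Y
n2 = Z AND n1 = Z AND (X NOR Y)
At X=0, Y=0, Z=1: circuit gives 1, formula gives 0.

No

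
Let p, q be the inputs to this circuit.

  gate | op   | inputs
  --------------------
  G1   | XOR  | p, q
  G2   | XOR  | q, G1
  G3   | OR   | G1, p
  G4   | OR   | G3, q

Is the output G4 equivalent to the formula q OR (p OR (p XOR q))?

Yes

G1 = p XOR q
G3 = G1 OR p = (p XOR q) OR p
G4 = G3 OR q = ((p XOR q) OR p) OR q
At p=0, q=0: circuit gives 0, formula gives 0.
At p=0, q=1: circuit gives 1, formula gives 1.
Agrees on all 4 inputs.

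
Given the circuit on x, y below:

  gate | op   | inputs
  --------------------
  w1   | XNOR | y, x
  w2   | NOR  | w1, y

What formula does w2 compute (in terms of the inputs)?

(y XNOR x) NOR y

w1 = y XNOR x
w2 = w1 NOR y = (y XNOR x) NOR y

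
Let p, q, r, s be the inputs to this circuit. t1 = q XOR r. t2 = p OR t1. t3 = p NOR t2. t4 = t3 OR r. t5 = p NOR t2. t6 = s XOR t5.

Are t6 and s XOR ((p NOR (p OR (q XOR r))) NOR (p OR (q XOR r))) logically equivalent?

No

t1 = q XOR r
t2 = p OR t1 = p OR (q XOR r)
t5 = p NOR t2 = p NOR (p OR (q XOR r))
t6 = s XOR t5 = s XOR (p NOR (p OR (q XOR r)))
At p=0, q=0, r=0, s=0: circuit gives 1, formula gives 0.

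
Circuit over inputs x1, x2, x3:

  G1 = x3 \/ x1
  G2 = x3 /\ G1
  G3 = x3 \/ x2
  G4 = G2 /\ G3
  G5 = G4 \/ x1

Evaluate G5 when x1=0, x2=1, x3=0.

G1 = 0 \/ 0 = 0
G2 = 0 /\ 0 = 0
G3 = 0 \/ 1 = 1
G4 = 0 /\ 1 = 0
G5 = 0 \/ 0 = 0

0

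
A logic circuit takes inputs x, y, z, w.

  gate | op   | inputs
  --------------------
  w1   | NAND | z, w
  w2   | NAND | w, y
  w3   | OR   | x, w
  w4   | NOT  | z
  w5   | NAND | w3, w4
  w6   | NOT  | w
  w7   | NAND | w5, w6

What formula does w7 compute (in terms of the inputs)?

w3 = x OR w
w4 = NOT z
w5 = w3 NAND w4 = (x OR w) NAND NOT z
w6 = NOT w
w7 = w5 NAND w6 = ((x OR w) NAND NOT z) NAND NOT w

((x OR w) NAND NOT z) NAND NOT w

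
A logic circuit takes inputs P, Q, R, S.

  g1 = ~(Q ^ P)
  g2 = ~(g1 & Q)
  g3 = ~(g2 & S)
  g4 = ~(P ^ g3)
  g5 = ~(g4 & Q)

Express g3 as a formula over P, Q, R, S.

~((~((~(Q ^ P)) & Q)) & S)

g1 = ~(Q ^ P)
g2 = ~(g1 & Q) = ~((~(Q ^ P)) & Q)
g3 = ~(g2 & S) = ~((~((~(Q ^ P)) & Q)) & S)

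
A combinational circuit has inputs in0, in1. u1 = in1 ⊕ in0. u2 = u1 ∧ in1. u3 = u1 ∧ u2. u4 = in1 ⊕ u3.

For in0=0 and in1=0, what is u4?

0

u1 = 0 ⊕ 0 = 0
u2 = 0 ∧ 0 = 0
u3 = 0 ∧ 0 = 0
u4 = 0 ⊕ 0 = 0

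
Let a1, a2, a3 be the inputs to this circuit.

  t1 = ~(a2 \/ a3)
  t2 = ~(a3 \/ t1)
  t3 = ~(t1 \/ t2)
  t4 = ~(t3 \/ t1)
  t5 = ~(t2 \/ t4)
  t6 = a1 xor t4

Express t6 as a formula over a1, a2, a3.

t1 = ~(a2 \/ a3)
t2 = ~(a3 \/ t1) = ~(a3 \/ (~(a2 \/ a3)))
t3 = ~(t1 \/ t2) = ~((~(a2 \/ a3)) \/ (~(a3 \/ (~(a2 \/ a3)))))
t4 = ~(t3 \/ t1) = ~((~((~(a2 \/ a3)) \/ (~(a3 \/ (~(a2 \/ a3)))))) \/ (~(a2 \/ a3)))
t6 = a1 xor t4 = a1 xor (~((~((~(a2 \/ a3)) \/ (~(a3 \/ (~(a2 \/ a3)))))) \/ (~(a2 \/ a3))))

a1 xor (~((~((~(a2 \/ a3)) \/ (~(a3 \/ (~(a2 \/ a3)))))) \/ (~(a2 \/ a3))))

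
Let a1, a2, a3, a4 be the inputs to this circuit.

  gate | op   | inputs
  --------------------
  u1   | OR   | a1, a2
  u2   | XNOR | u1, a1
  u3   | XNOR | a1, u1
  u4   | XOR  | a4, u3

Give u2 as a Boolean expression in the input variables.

(a1 OR a2) XNOR a1

u1 = a1 OR a2
u2 = u1 XNOR a1 = (a1 OR a2) XNOR a1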